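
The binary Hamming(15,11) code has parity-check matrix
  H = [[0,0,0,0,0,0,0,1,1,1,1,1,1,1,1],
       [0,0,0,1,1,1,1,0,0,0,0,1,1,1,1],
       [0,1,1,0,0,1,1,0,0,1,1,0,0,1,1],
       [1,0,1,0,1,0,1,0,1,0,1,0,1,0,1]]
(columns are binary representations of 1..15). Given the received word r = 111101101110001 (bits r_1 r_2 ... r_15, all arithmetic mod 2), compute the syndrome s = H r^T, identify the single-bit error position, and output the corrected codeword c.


s = (0, 0, 1, 0)^T, error position = 2, corrected codeword c = 101101101110001

Compute s = H r^T mod 2 one row at a time:
  s_1 = 0 + 1 + 1 + 1 + 0 + 0 + 0 + 1 = 4 ≡ 0 (mod 2).
  s_2 = 1 + 0 + 1 + 1 + 0 + 0 + 0 + 1 = 4 ≡ 0 (mod 2).
  s_3 = 1 + 1 + 1 + 1 + 1 + 1 + 0 + 1 = 7 ≡ 1 (mod 2).
  s_4 = 1 + 1 + 0 + 1 + 1 + 1 + 0 + 1 = 6 ≡ 0 (mod 2).
s = (0, 0, 1, 0)^T — this equals column 2 of H (binary 0010), so error is at position 2.
Correct: flip bit 2 of r = 111101101110001 to get c = 101101101110001.


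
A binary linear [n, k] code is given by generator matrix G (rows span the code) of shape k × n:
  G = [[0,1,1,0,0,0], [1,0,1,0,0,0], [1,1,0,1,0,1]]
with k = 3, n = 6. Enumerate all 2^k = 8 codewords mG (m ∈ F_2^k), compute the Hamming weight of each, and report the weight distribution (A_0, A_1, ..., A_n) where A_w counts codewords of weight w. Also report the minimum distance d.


Weight distribution: A_0 = 1, A_2 = 4, A_4 = 3. Minimum distance d = 2.

Enumerate all 2^3 = 8 messages m ∈ F_2^3.
For each, compute codeword c = mG in F_2^6, then tally its weight.
  m = 000 → c = 000000, weight = 0.
  m = 100 → c = 011000, weight = 2.
  m = 010 → c = 101000, weight = 2.
  m = 110 → c = 110000, weight = 2.
  m = 001 → c = 110101, weight = 4.
  m = 101 → c = 101101, weight = 4.
  m = 011 → c = 011101, weight = 4.
  m = 111 → c = 000101, weight = 2.
Tally weights:
  weight 0: 1 codewords.
  weight 2: 4 codewords.
  weight 4: 3 codewords.
Minimum distance d = smallest w > 0 with A_w > 0 = 2.
Sanity: Σ A_w = 8 = 2^3 = 8 ✓.


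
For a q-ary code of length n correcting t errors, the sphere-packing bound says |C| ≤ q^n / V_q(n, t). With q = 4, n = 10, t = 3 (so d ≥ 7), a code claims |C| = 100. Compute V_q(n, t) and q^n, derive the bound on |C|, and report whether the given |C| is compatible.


V_q(n, t) = 3676, q^n = 1048576, Hamming bound = 285, |C| = 100 ≤ bound (satisfied).

Step 1: Compute V_q(n, t) = Σ_{j=0}^3 C(n, j) (q−1)^j.
  j = 0: C(10,0)·(3)^0 = 1·1 = 1.
  j = 1: C(10,1)·(3)^1 = 10·3 = 30.
  j = 2: C(10,2)·(3)^2 = 45·9 = 405.
  j = 3: C(10,3)·(3)^3 = 120·27 = 3240.
  V_q(n, t) = 1 + 30 + 405 + 3240 = 3676.
Step 2: q^n = 4^10 = 1048576.
Step 3: Hamming bound ⌊q^n / V_q(n,t)⌋ = ⌊1048576/3676⌋ = 285.
Step 4: Compare |C| = 100 to 285: satisfied.
The claimed |C| lies below the Hamming bound.


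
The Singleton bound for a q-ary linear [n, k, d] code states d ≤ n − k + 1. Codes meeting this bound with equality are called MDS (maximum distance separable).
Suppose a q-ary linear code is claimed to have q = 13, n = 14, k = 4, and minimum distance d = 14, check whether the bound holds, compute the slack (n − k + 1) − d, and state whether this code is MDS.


Singleton RHS = n − k + 1 = 11, slack = -3, bound violated (no such code; not MDS).

Singleton bound: d ≤ n − k + 1.
Here n = 14, k = 4, so n − k + 1 = 11.
Given d = 14, check d ≤ 11: NO.
Slack = (n − k + 1) − d = -3.
The slack is negative: d = 14 exceeds n − k + 1 = 11 by 3, so the Singleton bound is violated and no linear [14, 4, 14]_13 code can exist. In particular it is not MDS (MDS requires d = n − k + 1 exactly).
Description: the claimed parameters are [14, 4, 14]_13; such a code would be impossible (violates the Singleton bound).


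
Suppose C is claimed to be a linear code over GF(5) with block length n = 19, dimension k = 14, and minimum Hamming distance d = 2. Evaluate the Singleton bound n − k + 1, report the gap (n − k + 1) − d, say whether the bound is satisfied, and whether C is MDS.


Singleton RHS = n − k + 1 = 6, slack = 4, bound satisfied, not MDS.

Singleton bound: d ≤ n − k + 1.
Here n = 19, k = 14, so n − k + 1 = 6.
Given d = 2, check d ≤ 6: YES.
Slack = (n − k + 1) − d = 4.
The code is NOT MDS (slack = 4 > 0).
Description: the claimed parameters are [19, 14, 2]_5; such a code would be non-MDS.


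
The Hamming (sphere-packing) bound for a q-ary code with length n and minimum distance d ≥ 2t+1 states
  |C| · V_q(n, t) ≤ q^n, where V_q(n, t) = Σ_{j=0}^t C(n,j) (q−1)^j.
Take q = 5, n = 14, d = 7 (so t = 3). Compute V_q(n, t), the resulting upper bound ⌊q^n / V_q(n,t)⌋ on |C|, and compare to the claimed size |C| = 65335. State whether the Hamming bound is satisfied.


V_q(n, t) = 24809, q^n = 6103515625, Hamming bound = 246020, |C| = 65335 ≤ bound (satisfied).

Step 1: Compute V_q(n, t) = Σ_{j=0}^3 C(n, j) (q−1)^j.
  j = 0: C(14,0)·(4)^0 = 1·1 = 1.
  j = 1: C(14,1)·(4)^1 = 14·4 = 56.
  j = 2: C(14,2)·(4)^2 = 91·16 = 1456.
  j = 3: C(14,3)·(4)^3 = 364·64 = 23296.
  V_q(n, t) = 1 + 56 + 1456 + 23296 = 24809.
Step 2: q^n = 5^14 = 6103515625.
Step 3: Hamming bound ⌊q^n / V_q(n,t)⌋ = ⌊6103515625/24809⌋ = 246020.
Step 4: Compare |C| = 65335 to 246020: satisfied.
The claimed |C| lies below the Hamming bound.


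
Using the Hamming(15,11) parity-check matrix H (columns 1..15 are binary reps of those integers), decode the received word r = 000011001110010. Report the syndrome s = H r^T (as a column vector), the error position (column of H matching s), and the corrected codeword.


s = (0, 1, 0, 1)^T, error position = 5, corrected codeword c = 000001001110010

Compute s = H r^T mod 2 one row at a time:
  s_1 = 0 + 1 + 1 + 1 + 0 + 0 + 1 + 0 = 4 ≡ 0 (mod 2).
  s_2 = 0 + 1 + 1 + 0 + 0 + 0 + 1 + 0 = 3 ≡ 1 (mod 2).
  s_3 = 0 + 0 + 1 + 0 + 1 + 1 + 1 + 0 = 4 ≡ 0 (mod 2).
  s_4 = 0 + 0 + 1 + 0 + 1 + 1 + 0 + 0 = 3 ≡ 1 (mod 2).
s = (0, 1, 0, 1)^T — this equals column 5 of H (binary 0101), so error is at position 5.
Correct: flip bit 5 of r = 000011001110010 to get c = 000001001110010.


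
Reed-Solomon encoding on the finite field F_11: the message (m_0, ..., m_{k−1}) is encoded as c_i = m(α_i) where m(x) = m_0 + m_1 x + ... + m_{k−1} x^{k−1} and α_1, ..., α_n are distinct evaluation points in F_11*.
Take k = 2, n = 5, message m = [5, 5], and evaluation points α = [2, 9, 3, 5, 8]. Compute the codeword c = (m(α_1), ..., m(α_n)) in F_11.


c = [4, 6, 9, 8, 1]

Message polynomial: m(x) = 5 + 5·x (mod 11).
For each evaluation point α_i, compute m(α_i) mod 11:
  α_1 = 2: Horner steps 5 → 4, so m(2) = 4.
  α_2 = 9: Horner steps 5 → 6, so m(9) = 6.
  α_3 = 3: Horner steps 5 → 9, so m(3) = 9.
  α_4 = 5: Horner steps 5 → 8, so m(5) = 8.
  α_5 = 8: Horner steps 5 → 1, so m(8) = 1.
Codeword c = [4, 6, 9, 8, 1] ∈ F_11^5.


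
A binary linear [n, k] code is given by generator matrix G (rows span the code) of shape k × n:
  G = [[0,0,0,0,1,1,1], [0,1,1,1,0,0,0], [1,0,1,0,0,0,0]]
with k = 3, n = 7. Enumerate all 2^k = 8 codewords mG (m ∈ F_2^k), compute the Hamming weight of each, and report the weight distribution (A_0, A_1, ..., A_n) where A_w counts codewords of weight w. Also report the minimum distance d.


Weight distribution: A_0 = 1, A_2 = 1, A_3 = 3, A_5 = 1, A_6 = 2. Minimum distance d = 2.

Enumerate all 2^3 = 8 messages m ∈ F_2^3.
For each, compute codeword c = mG in F_2^7, then tally its weight.
  m = 000 → c = 0000000, weight = 0.
  m = 100 → c = 0000111, weight = 3.
  m = 010 → c = 0111000, weight = 3.
  m = 110 → c = 0111111, weight = 6.
  m = 001 → c = 1010000, weight = 2.
  m = 101 → c = 1010111, weight = 5.
  m = 011 → c = 1101000, weight = 3.
  m = 111 → c = 1101111, weight = 6.
Tally weights:
  weight 0: 1 codewords.
  weight 2: 1 codewords.
  weight 3: 3 codewords.
  weight 5: 1 codewords.
  weight 6: 2 codewords.
Minimum distance d = smallest w > 0 with A_w > 0 = 2.
Sanity: Σ A_w = 8 = 2^3 = 8 ✓.


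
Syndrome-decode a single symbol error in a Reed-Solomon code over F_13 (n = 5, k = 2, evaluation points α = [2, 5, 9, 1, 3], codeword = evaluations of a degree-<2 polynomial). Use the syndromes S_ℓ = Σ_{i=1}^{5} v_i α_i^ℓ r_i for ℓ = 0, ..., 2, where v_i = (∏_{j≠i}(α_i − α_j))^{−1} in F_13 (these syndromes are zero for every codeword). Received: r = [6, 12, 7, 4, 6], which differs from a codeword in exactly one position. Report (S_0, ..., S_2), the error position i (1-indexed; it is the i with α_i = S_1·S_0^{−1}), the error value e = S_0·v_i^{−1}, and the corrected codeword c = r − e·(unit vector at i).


S = (1, 3, 9), error at position 5, error magnitude e = 11, c = [6, 12, 7, 4, 8].

Step 1: column multipliers v_i = (∏_{j≠i}(α_i − α_j))^{−1} mod 13.
  i = 1 (α = 2): (2−5)(2−9)(2−1)(2−3) = (−3)·(−7)·1·(−1) = −21 ≡ 5, so v_1 = 5^{−1} = 8 (mod 13).
  i = 2 (α = 5): (5−2)(5−9)(5−1)(5−3) = 3·(−4)·4·2 = −96 ≡ 8, so v_2 = 8^{−1} = 5 (mod 13).
  i = 3 (α = 9): (9−2)(9−5)(9−1)(9−3) = 7·4·8·6 = 1344 ≡ 5, so v_3 = 5^{−1} = 8 (mod 13).
  i = 4 (α = 1): (1−2)(1−5)(1−9)(1−3) = (−1)·(−4)·(−8)·(−2) = 64 ≡ 12, so v_4 = 12^{−1} = 12 (mod 13).
  i = 5 (α = 3): (3−2)(3−5)(3−9)(3−1) = 1·(−2)·(−6)·2 = 24 ≡ 11, so v_5 = 11^{−1} = 6 (mod 13).
  v = [8, 5, 8, 12, 6].
Step 2: syndromes of r = [6, 12, 7, 4, 6] (all sums mod 13).
  S_0 = Σ v_i r_i = 8·6 + 5·12 + 8·7 + 12·4 + 6·6 = 248 ≡ 1.
  S_1 = Σ v_i α_i r_i = 8·2·6 + 5·5·12 + 8·9·7 + 12·1·4 + 6·3·6 = 1056 ≡ 3.
  α_i^2 mod 13 = [4, 12, 3, 1, 9].
  S_2 = Σ v_i α_i^2 r_i = 8·4·6 + 5·12·12 + 8·3·7 + 12·1·4 + 6·9·6 = 1452 ≡ 9.
  S = (1, 3, 9) ≠ 0, so r is not a codeword (an error is present).
Step 3: locate the error. For a single error e at position i, S_ℓ = v_i·e·α_i^ℓ, so α_err = S_1/S_0.
  S_0^{−1} = 1^{−1} = 1 (mod 13), so α_err = 3·1 = 3 ≡ 3 = α_5. Error position i = 5.
  Consistency check: S_2/S_1 = 9·9 = 81 ≡ 3 = α_err ✓ (single-error assumption holds).
Step 4: error magnitude e = S_0/v_5 = S_0·∏_{j≠5}(α_5 − α_j) = 1·11 = 11 ≡ 11 (mod 13).
Step 5: correct position 5: c_5 = r_5 − e = 6 − 11 ≡ 8 (mod 13). Hence c = [6, 12, 7, 4, 8].
  Check: interpolating c through the α_i gives m(x) = 2 + 2·x (degree < 2) with m(α_i) = c_i for every i, so c is indeed a codeword.


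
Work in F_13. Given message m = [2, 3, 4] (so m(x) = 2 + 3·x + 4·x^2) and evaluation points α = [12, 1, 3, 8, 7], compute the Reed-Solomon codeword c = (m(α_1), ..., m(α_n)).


c = [3, 9, 8, 9, 11]

Message polynomial: m(x) = 2 + 3·x + 4·x^2 (mod 13).
For each evaluation point α_i, compute m(α_i) mod 13:
  α_1 = 12: Horner steps 4 → 12 → 3, so m(12) = 3.
  α_2 = 1: Horner steps 4 → 7 → 9, so m(1) = 9.
  α_3 = 3: Horner steps 4 → 2 → 8, so m(3) = 8.
  α_4 = 8: Horner steps 4 → 9 → 9, so m(8) = 9.
  α_5 = 7: Horner steps 4 → 5 → 11, so m(7) = 11.
Codeword c = [3, 9, 8, 9, 11] ∈ F_13^5.


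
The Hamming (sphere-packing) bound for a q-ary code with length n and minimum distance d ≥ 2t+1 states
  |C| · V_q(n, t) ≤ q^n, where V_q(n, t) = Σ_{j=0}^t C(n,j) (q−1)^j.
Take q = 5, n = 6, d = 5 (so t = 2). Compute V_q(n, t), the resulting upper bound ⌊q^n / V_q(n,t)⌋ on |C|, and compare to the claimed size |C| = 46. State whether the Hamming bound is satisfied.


V_q(n, t) = 265, q^n = 15625, Hamming bound = 58, |C| = 46 ≤ bound (satisfied).

Step 1: Compute V_q(n, t) = Σ_{j=0}^2 C(n, j) (q−1)^j.
  j = 0: C(6,0)·(4)^0 = 1·1 = 1.
  j = 1: C(6,1)·(4)^1 = 6·4 = 24.
  j = 2: C(6,2)·(4)^2 = 15·16 = 240.
  V_q(n, t) = 1 + 24 + 240 = 265.
Step 2: q^n = 5^6 = 15625.
Step 3: Hamming bound ⌊q^n / V_q(n,t)⌋ = ⌊15625/265⌋ = 58.
Step 4: Compare |C| = 46 to 58: satisfied.
The claimed |C| lies below the Hamming bound.


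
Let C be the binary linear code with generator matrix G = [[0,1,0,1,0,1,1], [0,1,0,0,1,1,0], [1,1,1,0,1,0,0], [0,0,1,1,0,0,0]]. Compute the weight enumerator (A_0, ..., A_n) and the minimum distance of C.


Weight distribution: A_0 = 1, A_2 = 1, A_3 = 6, A_4 = 5, A_5 = 2, A_6 = 1. Minimum distance d = 2.

Enumerate all 2^4 = 16 messages m ∈ F_2^4.
For each, compute codeword c = mG in F_2^7, then tally its weight.
  m = 0000 → c = 0000000, weight = 0.
  m = 1000 → c = 0101011, weight = 4.
  m = 0100 → c = 0100110, weight = 3.
  m = 1100 → c = 0001101, weight = 3.
  m = 0010 → c = 1110100, weight = 4.
  m = 1010 → c = 1011111, weight = 6.
  m = 0110 → c = 1010010, weight = 3.
  m = 1110 → c = 1111001, weight = 5.
  m = 0001 → c = 0011000, weight = 2.
  m = 1001 → c = 0110011, weight = 4.
  m = 0101 → c = 0111110, weight = 5.
  m = 1101 → c = 0010101, weight = 3.
  m = 0011 → c = 1101100, weight = 4.
  m = 1011 → c = 1000111, weight = 4.
  m = 0111 → c = 1001010, weight = 3.
  m = 1111 → c = 1100001, weight = 3.
Tally weights:
  weight 0: 1 codewords.
  weight 2: 1 codewords.
  weight 3: 6 codewords.
  weight 4: 5 codewords.
  weight 5: 2 codewords.
  weight 6: 1 codewords.
Minimum distance d = smallest w > 0 with A_w > 0 = 2.
Sanity: Σ A_w = 16 = 2^4 = 16 ✓.


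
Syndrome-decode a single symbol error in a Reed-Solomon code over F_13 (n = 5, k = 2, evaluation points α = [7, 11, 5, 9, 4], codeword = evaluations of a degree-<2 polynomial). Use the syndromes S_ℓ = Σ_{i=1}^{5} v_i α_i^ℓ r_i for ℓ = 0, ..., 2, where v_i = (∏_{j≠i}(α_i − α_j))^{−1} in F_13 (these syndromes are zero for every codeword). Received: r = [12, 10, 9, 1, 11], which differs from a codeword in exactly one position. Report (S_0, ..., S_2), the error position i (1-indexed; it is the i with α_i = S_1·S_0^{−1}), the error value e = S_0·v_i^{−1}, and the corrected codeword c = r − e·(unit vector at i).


S = (8, 4, 2), error at position 1, error magnitude e = 7, c = [5, 10, 9, 1, 11].

Step 1: column multipliers v_i = (∏_{j≠i}(α_i − α_j))^{−1} mod 13.
  i = 1 (α = 7): (7−11)(7−5)(7−9)(7−4) = (−4)·2·(−2)·3 = 48 ≡ 9, so v_1 = 9^{−1} = 3 (mod 13).
  i = 2 (α = 11): (11−7)(11−5)(11−9)(11−4) = 4·6·2·7 = 336 ≡ 11, so v_2 = 11^{−1} = 6 (mod 13).
  i = 3 (α = 5): (5−7)(5−11)(5−9)(5−4) = (−2)·(−6)·(−4)·1 = −48 ≡ 4, so v_3 = 4^{−1} = 10 (mod 13).
  i = 4 (α = 9): (9−7)(9−11)(9−5)(9−4) = 2·(−2)·4·5 = −80 ≡ 11, so v_4 = 11^{−1} = 6 (mod 13).
  i = 5 (α = 4): (4−7)(4−11)(4−5)(4−9) = (−3)·(−7)·(−1)·(−5) = 105 ≡ 1, so v_5 = 1^{−1} = 1 (mod 13).
  v = [3, 6, 10, 6, 1].
Step 2: syndromes of r = [12, 10, 9, 1, 11] (all sums mod 13).
  S_0 = Σ v_i r_i = 3·12 + 6·10 + 10·9 + 6·1 + 1·11 = 203 ≡ 8.
  S_1 = Σ v_i α_i r_i = 3·7·12 + 6·11·10 + 10·5·9 + 6·9·1 + 1·4·11 = 1460 ≡ 4.
  α_i^2 mod 13 = [10, 4, 12, 3, 3].
  S_2 = Σ v_i α_i^2 r_i = 3·10·12 + 6·4·10 + 10·12·9 + 6·3·1 + 1·3·11 = 1731 ≡ 2.
  S = (8, 4, 2) ≠ 0, so r is not a codeword (an error is present).
Step 3: locate the error. For a single error e at position i, S_ℓ = v_i·e·α_i^ℓ, so α_err = S_1/S_0.
  S_0^{−1} = 8^{−1} = 5 (mod 13), so α_err = 4·5 = 20 ≡ 7 = α_1. Error position i = 1.
  Consistency check: S_2/S_1 = 2·10 = 20 ≡ 7 = α_err ✓ (single-error assumption holds).
Step 4: error magnitude e = S_0/v_1 = S_0·∏_{j≠1}(α_1 − α_j) = 8·9 = 72 ≡ 7 (mod 13).
Step 5: correct position 1: c_1 = r_1 − e = 12 − 7 ≡ 5 (mod 13). Hence c = [5, 10, 9, 1, 11].
  Check: interpolating c through the α_i gives m(x) = 6 + 11·x (degree < 2) with m(α_i) = c_i for every i, so c is indeed a codeword.


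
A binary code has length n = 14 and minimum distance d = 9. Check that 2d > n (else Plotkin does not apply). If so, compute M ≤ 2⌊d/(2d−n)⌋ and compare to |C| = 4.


Plotkin bound M ≤ 4; given |C| = 4 ≤ bound (satisfied).

Check applicability: 2d = 18, n = 14.
2d − n = 4 > 0, so Plotkin applies.
Compute d/(2d−n) = 9/4 ≈ 2.2500.
⌊d/(2d−n)⌋ = 2.
Plotkin bound: M ≤ 2·2 = 4.
Given |C| = 4, check: satisfied.
This |C| is at the Plotkin bound.


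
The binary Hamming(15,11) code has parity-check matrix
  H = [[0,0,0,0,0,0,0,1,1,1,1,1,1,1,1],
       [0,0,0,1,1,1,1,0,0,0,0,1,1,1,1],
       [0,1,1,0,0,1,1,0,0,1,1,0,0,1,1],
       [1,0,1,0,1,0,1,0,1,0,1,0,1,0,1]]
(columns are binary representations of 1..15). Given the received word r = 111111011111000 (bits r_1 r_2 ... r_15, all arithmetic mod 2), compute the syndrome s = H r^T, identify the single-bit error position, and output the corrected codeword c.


s = (1, 0, 1, 1)^T, error position = 11, corrected codeword c = 111111011101000

Compute s = H r^T mod 2 one row at a time:
  s_1 = 1 + 1 + 1 + 1 + 1 + 0 + 0 + 0 = 5 ≡ 1 (mod 2).
  s_2 = 1 + 1 + 1 + 0 + 1 + 0 + 0 + 0 = 4 ≡ 0 (mod 2).
  s_3 = 1 + 1 + 1 + 0 + 1 + 1 + 0 + 0 = 5 ≡ 1 (mod 2).
  s_4 = 1 + 1 + 1 + 0 + 1 + 1 + 0 + 0 = 5 ≡ 1 (mod 2).
s = (1, 0, 1, 1)^T — this equals column 11 of H (binary 1011), so error is at position 11.
Correct: flip bit 11 of r = 111111011111000 to get c = 111111011101000.


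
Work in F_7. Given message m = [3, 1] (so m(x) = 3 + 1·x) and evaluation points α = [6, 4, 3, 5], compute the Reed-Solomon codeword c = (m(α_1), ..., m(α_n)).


c = [2, 0, 6, 1]

Message polynomial: m(x) = 3 + 1·x (mod 7).
For each evaluation point α_i, compute m(α_i) mod 7:
  α_1 = 6: Horner steps 1 → 2, so m(6) = 2.
  α_2 = 4: Horner steps 1 → 0, so m(4) = 0.
  α_3 = 3: Horner steps 1 → 6, so m(3) = 6.
  α_4 = 5: Horner steps 1 → 1, so m(5) = 1.
Codeword c = [2, 0, 6, 1] ∈ F_7^4.


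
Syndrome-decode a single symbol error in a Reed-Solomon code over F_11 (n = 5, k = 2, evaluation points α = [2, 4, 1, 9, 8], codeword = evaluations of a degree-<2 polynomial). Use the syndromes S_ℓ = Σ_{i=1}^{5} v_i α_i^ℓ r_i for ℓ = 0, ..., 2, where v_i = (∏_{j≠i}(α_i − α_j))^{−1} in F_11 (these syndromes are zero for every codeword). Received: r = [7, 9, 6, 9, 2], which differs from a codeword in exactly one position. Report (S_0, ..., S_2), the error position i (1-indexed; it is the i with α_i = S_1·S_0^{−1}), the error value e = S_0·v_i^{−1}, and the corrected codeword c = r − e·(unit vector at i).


S = (10, 2, 7), error at position 4, error magnitude e = 6, c = [7, 9, 6, 3, 2].

Step 1: column multipliers v_i = (∏_{j≠i}(α_i − α_j))^{−1} mod 11.
  i = 1 (α = 2): (2−4)(2−1)(2−9)(2−8) = (−2)·1·(−7)·(−6) = −84 ≡ 4, so v_1 = 4^{−1} = 3 (mod 11).
  i = 2 (α = 4): (4−2)(4−1)(4−9)(4−8) = 2·3·(−5)·(−4) = 120 ≡ 10, so v_2 = 10^{−1} = 10 (mod 11).
  i = 3 (α = 1): (1−2)(1−4)(1−9)(1−8) = (−1)·(−3)·(−8)·(−7) = 168 ≡ 3, so v_3 = 3^{−1} = 4 (mod 11).
  i = 4 (α = 9): (9−2)(9−4)(9−1)(9−8) = 7·5·8·1 = 280 ≡ 5, so v_4 = 5^{−1} = 9 (mod 11).
  i = 5 (α = 8): (8−2)(8−4)(8−1)(8−9) = 6·4·7·(−1) = −168 ≡ 8, so v_5 = 8^{−1} = 7 (mod 11).
  v = [3, 10, 4, 9, 7].
Step 2: syndromes of r = [7, 9, 6, 9, 2] (all sums mod 11).
  S_0 = Σ v_i r_i = 3·7 + 10·9 + 4·6 + 9·9 + 7·2 = 230 ≡ 10.
  S_1 = Σ v_i α_i r_i = 3·2·7 + 10·4·9 + 4·1·6 + 9·9·9 + 7·8·2 = 1267 ≡ 2.
  α_i^2 mod 11 = [4, 5, 1, 4, 9].
  S_2 = Σ v_i α_i^2 r_i = 3·4·7 + 10·5·9 + 4·1·6 + 9·4·9 + 7·9·2 = 1008 ≡ 7.
  S = (10, 2, 7) ≠ 0, so r is not a codeword (an error is present).
Step 3: locate the error. For a single error e at position i, S_ℓ = v_i·e·α_i^ℓ, so α_err = S_1/S_0.
  S_0^{−1} = 10^{−1} = 10 (mod 11), so α_err = 2·10 = 20 ≡ 9 = α_4. Error position i = 4.
  Consistency check: S_2/S_1 = 7·6 = 42 ≡ 9 = α_err ✓ (single-error assumption holds).
Step 4: error magnitude e = S_0/v_4 = S_0·∏_{j≠4}(α_4 − α_j) = 10·5 = 50 ≡ 6 (mod 11).
Step 5: correct position 4: c_4 = r_4 − e = 9 − 6 ≡ 3 (mod 11). Hence c = [7, 9, 6, 3, 2].
  Check: interpolating c through the α_i gives m(x) = 5 + 1·x (degree < 2) with m(α_i) = c_i for every i, so c is indeed a codeword.


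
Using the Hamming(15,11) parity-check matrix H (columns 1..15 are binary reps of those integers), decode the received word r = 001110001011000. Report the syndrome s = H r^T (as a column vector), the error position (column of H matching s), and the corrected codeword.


s = (1, 1, 0, 0)^T, error position = 12, corrected codeword c = 001110001010000

Compute s = H r^T mod 2 one row at a time:
  s_1 = 0 + 1 + 0 + 1 + 1 + 0 + 0 + 0 = 3 ≡ 1 (mod 2).
  s_2 = 1 + 1 + 0 + 0 + 1 + 0 + 0 + 0 = 3 ≡ 1 (mod 2).
  s_3 = 0 + 1 + 0 + 0 + 0 + 1 + 0 + 0 = 2 ≡ 0 (mod 2).
  s_4 = 0 + 1 + 1 + 0 + 1 + 1 + 0 + 0 = 4 ≡ 0 (mod 2).
s = (1, 1, 0, 0)^T — this equals column 12 of H (binary 1100), so error is at position 12.
Correct: flip bit 12 of r = 001110001011000 to get c = 001110001010000.


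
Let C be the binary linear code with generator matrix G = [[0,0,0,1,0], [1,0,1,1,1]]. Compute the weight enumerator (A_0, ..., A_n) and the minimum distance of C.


Weight distribution: A_0 = 1, A_1 = 1, A_3 = 1, A_4 = 1. Minimum distance d = 1.

Enumerate all 2^2 = 4 messages m ∈ F_2^2.
For each, compute codeword c = mG in F_2^5, then tally its weight.
  m = 00 → c = 00000, weight = 0.
  m = 10 → c = 00010, weight = 1.
  m = 01 → c = 10111, weight = 4.
  m = 11 → c = 10101, weight = 3.
Tally weights:
  weight 0: 1 codewords.
  weight 1: 1 codewords.
  weight 3: 1 codewords.
  weight 4: 1 codewords.
Minimum distance d = smallest w > 0 with A_w > 0 = 1.
Sanity: Σ A_w = 4 = 2^2 = 4 ✓.


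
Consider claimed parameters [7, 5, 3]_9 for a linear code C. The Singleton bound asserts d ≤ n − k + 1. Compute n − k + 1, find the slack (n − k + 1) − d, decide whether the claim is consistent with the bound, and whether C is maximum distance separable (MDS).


Singleton RHS = n − k + 1 = 3, slack = 0, bound satisfied, MDS.

Singleton bound: d ≤ n − k + 1.
Here n = 7, k = 5, so n − k + 1 = 3.
Given d = 3, check d ≤ 3: YES.
Slack = (n − k + 1) − d = 0.
The code is MDS (slack = 0).
Description: the claimed parameters are [7, 5, 3]_9; such a code would be MDS (meets Singleton bound).


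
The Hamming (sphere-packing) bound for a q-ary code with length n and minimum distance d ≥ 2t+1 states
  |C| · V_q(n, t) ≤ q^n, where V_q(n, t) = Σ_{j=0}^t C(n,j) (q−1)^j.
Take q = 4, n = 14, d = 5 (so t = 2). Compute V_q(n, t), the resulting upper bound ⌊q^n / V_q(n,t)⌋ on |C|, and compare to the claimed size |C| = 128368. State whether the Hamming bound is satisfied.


V_q(n, t) = 862, q^n = 268435456, Hamming bound = 311410, |C| = 128368 ≤ bound (satisfied).

Step 1: Compute V_q(n, t) = Σ_{j=0}^2 C(n, j) (q−1)^j.
  j = 0: C(14,0)·(3)^0 = 1·1 = 1.
  j = 1: C(14,1)·(3)^1 = 14·3 = 42.
  j = 2: C(14,2)·(3)^2 = 91·9 = 819.
  V_q(n, t) = 1 + 42 + 819 = 862.
Step 2: q^n = 4^14 = 268435456.
Step 3: Hamming bound ⌊q^n / V_q(n,t)⌋ = ⌊268435456/862⌋ = 311410.
Step 4: Compare |C| = 128368 to 311410: satisfied.
The claimed |C| lies below the Hamming bound.


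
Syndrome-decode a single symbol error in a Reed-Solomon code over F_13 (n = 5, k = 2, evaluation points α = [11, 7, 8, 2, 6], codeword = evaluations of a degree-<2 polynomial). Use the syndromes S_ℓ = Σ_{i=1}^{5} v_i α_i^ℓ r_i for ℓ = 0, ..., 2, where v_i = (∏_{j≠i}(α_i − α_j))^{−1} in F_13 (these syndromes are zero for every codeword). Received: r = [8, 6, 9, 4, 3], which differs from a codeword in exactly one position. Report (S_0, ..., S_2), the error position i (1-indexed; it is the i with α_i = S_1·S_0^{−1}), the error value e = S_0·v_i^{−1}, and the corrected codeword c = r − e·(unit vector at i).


S = (6, 1, 11), error at position 1, error magnitude e = 3, c = [5, 6, 9, 4, 3].

Step 1: column multipliers v_i = (∏_{j≠i}(α_i − α_j))^{−1} mod 13.
  i = 1 (α = 11): (11−7)(11−8)(11−2)(11−6) = 4·3·9·5 = 540 ≡ 7, so v_1 = 7^{−1} = 2 (mod 13).
  i = 2 (α = 7): (7−11)(7−8)(7−2)(7−6) = (−4)·(−1)·5·1 = 20 ≡ 7, so v_2 = 7^{−1} = 2 (mod 13).
  i = 3 (α = 8): (8−11)(8−7)(8−2)(8−6) = (−3)·1·6·2 = −36 ≡ 3, so v_3 = 3^{−1} = 9 (mod 13).
  i = 4 (α = 2): (2−11)(2−7)(2−8)(2−6) = (−9)·(−5)·(−6)·(−4) = 1080 ≡ 1, so v_4 = 1^{−1} = 1 (mod 13).
  i = 5 (α = 6): (6−11)(6−7)(6−8)(6−2) = (−5)·(−1)·(−2)·4 = −40 ≡ 12, so v_5 = 12^{−1} = 12 (mod 13).
  v = [2, 2, 9, 1, 12].
Step 2: syndromes of r = [8, 6, 9, 4, 3] (all sums mod 13).
  S_0 = Σ v_i r_i = 2·8 + 2·6 + 9·9 + 1·4 + 12·3 = 149 ≡ 6.
  S_1 = Σ v_i α_i r_i = 2·11·8 + 2·7·6 + 9·8·9 + 1·2·4 + 12·6·3 = 1132 ≡ 1.
  α_i^2 mod 13 = [4, 10, 12, 4, 10].
  S_2 = Σ v_i α_i^2 r_i = 2·4·8 + 2·10·6 + 9·12·9 + 1·4·4 + 12·10·3 = 1532 ≡ 11.
  S = (6, 1, 11) ≠ 0, so r is not a codeword (an error is present).
Step 3: locate the error. For a single error e at position i, S_ℓ = v_i·e·α_i^ℓ, so α_err = S_1/S_0.
  S_0^{−1} = 6^{−1} = 11 (mod 13), so α_err = 1·11 = 11 ≡ 11 = α_1. Error position i = 1.
  Consistency check: S_2/S_1 = 11·1 = 11 ≡ 11 = α_err ✓ (single-error assumption holds).
Step 4: error magnitude e = S_0/v_1 = S_0·∏_{j≠1}(α_1 − α_j) = 6·7 = 42 ≡ 3 (mod 13).
Step 5: correct position 1: c_1 = r_1 − e = 8 − 3 ≡ 5 (mod 13). Hence c = [5, 6, 9, 4, 3].
  Check: interpolating c through the α_i gives m(x) = 11 + 3·x (degree < 2) with m(α_i) = c_i for every i, so c is indeed a codeword.


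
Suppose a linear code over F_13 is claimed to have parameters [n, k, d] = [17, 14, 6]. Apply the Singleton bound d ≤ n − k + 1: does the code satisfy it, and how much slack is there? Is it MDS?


Singleton RHS = n − k + 1 = 4, slack = -2, bound violated (no such code; not MDS).

Singleton bound: d ≤ n − k + 1.
Here n = 17, k = 14, so n − k + 1 = 4.
Given d = 6, check d ≤ 4: NO.
Slack = (n − k + 1) − d = -2.
The slack is negative: d = 6 exceeds n − k + 1 = 4 by 2, so the Singleton bound is violated and no linear [17, 14, 6]_13 code can exist. In particular it is not MDS (MDS requires d = n − k + 1 exactly).
Description: the claimed parameters are [17, 14, 6]_13; such a code would be impossible (violates the Singleton bound).


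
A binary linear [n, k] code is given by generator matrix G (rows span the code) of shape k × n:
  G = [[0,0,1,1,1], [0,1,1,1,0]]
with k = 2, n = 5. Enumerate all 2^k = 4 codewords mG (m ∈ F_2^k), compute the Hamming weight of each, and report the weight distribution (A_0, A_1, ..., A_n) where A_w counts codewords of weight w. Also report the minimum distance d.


Weight distribution: A_0 = 1, A_2 = 1, A_3 = 2. Minimum distance d = 2.

Enumerate all 2^2 = 4 messages m ∈ F_2^2.
For each, compute codeword c = mG in F_2^5, then tally its weight.
  m = 00 → c = 00000, weight = 0.
  m = 10 → c = 00111, weight = 3.
  m = 01 → c = 01110, weight = 3.
  m = 11 → c = 01001, weight = 2.
Tally weights:
  weight 0: 1 codewords.
  weight 2: 1 codewords.
  weight 3: 2 codewords.
Minimum distance d = smallest w > 0 with A_w > 0 = 2.
Sanity: Σ A_w = 4 = 2^2 = 4 ✓.


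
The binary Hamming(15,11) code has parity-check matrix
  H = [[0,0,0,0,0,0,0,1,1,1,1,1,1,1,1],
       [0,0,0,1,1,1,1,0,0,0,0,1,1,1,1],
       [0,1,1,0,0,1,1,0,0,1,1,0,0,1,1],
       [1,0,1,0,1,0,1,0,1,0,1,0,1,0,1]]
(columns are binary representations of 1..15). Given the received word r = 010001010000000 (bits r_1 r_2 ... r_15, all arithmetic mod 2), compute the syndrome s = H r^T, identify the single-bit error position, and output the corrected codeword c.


s = (1, 1, 0, 0)^T, error position = 12, corrected codeword c = 010001010001000

Compute s = H r^T mod 2 one row at a time:
  s_1 = 1 + 0 + 0 + 0 + 0 + 0 + 0 + 0 = 1 ≡ 1 (mod 2).
  s_2 = 0 + 0 + 1 + 0 + 0 + 0 + 0 + 0 = 1 ≡ 1 (mod 2).
  s_3 = 1 + 0 + 1 + 0 + 0 + 0 + 0 + 0 = 2 ≡ 0 (mod 2).
  s_4 = 0 + 0 + 0 + 0 + 0 + 0 + 0 + 0 = 0 ≡ 0 (mod 2).
s = (1, 1, 0, 0)^T — this equals column 12 of H (binary 1100), so error is at position 12.
Correct: flip bit 12 of r = 010001010000000 to get c = 010001010001000.


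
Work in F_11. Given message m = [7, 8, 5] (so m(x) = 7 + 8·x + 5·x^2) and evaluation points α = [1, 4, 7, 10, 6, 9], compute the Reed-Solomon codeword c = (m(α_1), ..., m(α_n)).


c = [9, 9, 0, 4, 4, 0]

Message polynomial: m(x) = 7 + 8·x + 5·x^2 (mod 11).
For each evaluation point α_i, compute m(α_i) mod 11:
  α_1 = 1: Horner steps 5 → 2 → 9, so m(1) = 9.
  α_2 = 4: Horner steps 5 → 6 → 9, so m(4) = 9.
  α_3 = 7: Horner steps 5 → 10 → 0, so m(7) = 0.
  α_4 = 10: Horner steps 5 → 3 → 4, so m(10) = 4.
  α_5 = 6: Horner steps 5 → 5 → 4, so m(6) = 4.
  α_6 = 9: Horner steps 5 → 9 → 0, so m(9) = 0.
Codeword c = [9, 9, 0, 4, 4, 0] ∈ F_11^6.


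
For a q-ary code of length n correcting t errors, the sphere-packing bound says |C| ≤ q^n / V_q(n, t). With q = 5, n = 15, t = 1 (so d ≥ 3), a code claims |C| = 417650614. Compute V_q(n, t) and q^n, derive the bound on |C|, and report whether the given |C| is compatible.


V_q(n, t) = 61, q^n = 30517578125, Hamming bound = 500288165, |C| = 417650614 ≤ bound (satisfied).

Step 1: Compute V_q(n, t) = Σ_{j=0}^1 C(n, j) (q−1)^j.
  j = 0: C(15,0)·(4)^0 = 1·1 = 1.
  j = 1: C(15,1)·(4)^1 = 15·4 = 60.
  V_q(n, t) = 1 + 60 = 61.
Step 2: q^n = 5^15 = 30517578125.
Step 3: Hamming bound ⌊q^n / V_q(n,t)⌋ = ⌊30517578125/61⌋ = 500288165.
Step 4: Compare |C| = 417650614 to 500288165: satisfied.
The claimed |C| lies below the Hamming bound.


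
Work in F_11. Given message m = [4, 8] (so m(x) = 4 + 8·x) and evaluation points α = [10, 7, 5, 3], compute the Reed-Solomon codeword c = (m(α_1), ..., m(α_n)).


c = [7, 5, 0, 6]

Message polynomial: m(x) = 4 + 8·x (mod 11).
For each evaluation point α_i, compute m(α_i) mod 11:
  α_1 = 10: Horner steps 8 → 7, so m(10) = 7.
  α_2 = 7: Horner steps 8 → 5, so m(7) = 5.
  α_3 = 5: Horner steps 8 → 0, so m(5) = 0.
  α_4 = 3: Horner steps 8 → 6, so m(3) = 6.
Codeword c = [7, 5, 0, 6] ∈ F_11^4.


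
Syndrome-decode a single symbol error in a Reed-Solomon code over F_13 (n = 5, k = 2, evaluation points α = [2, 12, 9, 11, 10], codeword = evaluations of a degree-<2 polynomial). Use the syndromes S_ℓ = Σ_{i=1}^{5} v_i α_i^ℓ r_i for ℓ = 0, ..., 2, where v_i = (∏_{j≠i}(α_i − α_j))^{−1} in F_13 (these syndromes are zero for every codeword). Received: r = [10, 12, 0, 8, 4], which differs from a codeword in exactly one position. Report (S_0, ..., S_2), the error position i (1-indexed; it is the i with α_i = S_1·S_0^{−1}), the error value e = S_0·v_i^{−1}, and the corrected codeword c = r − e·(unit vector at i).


S = (10, 7, 1), error at position 1, error magnitude e = 12, c = [11, 12, 0, 8, 4].

Step 1: column multipliers v_i = (∏_{j≠i}(α_i − α_j))^{−1} mod 13.
  i = 1 (α = 2): (2−12)(2−9)(2−11)(2−10) = (−10)·(−7)·(−9)·(−8) = 5040 ≡ 9, so v_1 = 9^{−1} = 3 (mod 13).
  i = 2 (α = 12): (12−2)(12−9)(12−11)(12−10) = 10·3·1·2 = 60 ≡ 8, so v_2 = 8^{−1} = 5 (mod 13).
  i = 3 (α = 9): (9−2)(9−12)(9−11)(9−10) = 7·(−3)·(−2)·(−1) = −42 ≡ 10, so v_3 = 10^{−1} = 4 (mod 13).
  i = 4 (α = 11): (11−2)(11−12)(11−9)(11−10) = 9·(−1)·2·1 = −18 ≡ 8, so v_4 = 8^{−1} = 5 (mod 13).
  i = 5 (α = 10): (10−2)(10−12)(10−9)(10−11) = 8·(−2)·1·(−1) = 16 ≡ 3, so v_5 = 3^{−1} = 9 (mod 13).
  v = [3, 5, 4, 5, 9].
Step 2: syndromes of r = [10, 12, 0, 8, 4] (all sums mod 13).
  S_0 = Σ v_i r_i = 3·10 + 5·12 + 4·0 + 5·8 + 9·4 = 166 ≡ 10.
  S_1 = Σ v_i α_i r_i = 3·2·10 + 5·12·12 + 4·9·0 + 5·11·8 + 9·10·4 = 1580 ≡ 7.
  α_i^2 mod 13 = [4, 1, 3, 4, 9].
  S_2 = Σ v_i α_i^2 r_i = 3·4·10 + 5·1·12 + 4·3·0 + 5·4·8 + 9·9·4 = 664 ≡ 1.
  S = (10, 7, 1) ≠ 0, so r is not a codeword (an error is present).
Step 3: locate the error. For a single error e at position i, S_ℓ = v_i·e·α_i^ℓ, so α_err = S_1/S_0.
  S_0^{−1} = 10^{−1} = 4 (mod 13), so α_err = 7·4 = 28 ≡ 2 = α_1. Error position i = 1.
  Consistency check: S_2/S_1 = 1·2 = 2 ≡ 2 = α_err ✓ (single-error assumption holds).
Step 4: error magnitude e = S_0/v_1 = S_0·∏_{j≠1}(α_1 − α_j) = 10·9 = 90 ≡ 12 (mod 13).
Step 5: correct position 1: c_1 = r_1 − e = 10 − 12 ≡ 11 (mod 13). Hence c = [11, 12, 0, 8, 4].
  Check: interpolating c through the α_i gives m(x) = 3 + 4·x (degree < 2) with m(α_i) = c_i for every i, so c is indeed a codeword.


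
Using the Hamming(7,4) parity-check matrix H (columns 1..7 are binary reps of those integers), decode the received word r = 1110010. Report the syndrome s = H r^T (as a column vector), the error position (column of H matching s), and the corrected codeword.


s = (1, 1, 0)^T, error position = 6, corrected codeword c = 1110000

Compute s = H r^T mod 2 one row at a time:
  s_1 = 0 + 0 + 1 + 0 = 1 ≡ 1 (mod 2).
  s_2 = 1 + 1 + 1 + 0 = 3 ≡ 1 (mod 2).
  s_3 = 1 + 1 + 0 + 0 = 2 ≡ 0 (mod 2).
s = (1, 1, 0)^T — this equals column 6 of H (binary 110), so error is at position 6.
Correct: flip bit 6 of r = 1110010 to get c = 1110000.


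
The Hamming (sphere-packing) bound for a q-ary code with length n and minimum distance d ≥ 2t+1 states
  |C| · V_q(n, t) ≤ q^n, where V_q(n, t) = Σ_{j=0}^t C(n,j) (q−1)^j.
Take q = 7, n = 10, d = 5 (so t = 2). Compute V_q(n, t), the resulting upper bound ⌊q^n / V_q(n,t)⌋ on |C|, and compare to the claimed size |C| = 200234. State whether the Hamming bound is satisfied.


V_q(n, t) = 1681, q^n = 282475249, Hamming bound = 168040, |C| = 200234 > bound (violated).

Step 1: Compute V_q(n, t) = Σ_{j=0}^2 C(n, j) (q−1)^j.
  j = 0: C(10,0)·(6)^0 = 1·1 = 1.
  j = 1: C(10,1)·(6)^1 = 10·6 = 60.
  j = 2: C(10,2)·(6)^2 = 45·36 = 1620.
  V_q(n, t) = 1 + 60 + 1620 = 1681.
Step 2: q^n = 7^10 = 282475249.
Step 3: Hamming bound ⌊q^n / V_q(n,t)⌋ = ⌊282475249/1681⌋ = 168040.
Step 4: Compare |C| = 200234 to 168040: violated.
The claimed |C| lies above the Hamming bound, so no 7-ary code of length 10 with d ≥ 5 can have 200234 codewords.


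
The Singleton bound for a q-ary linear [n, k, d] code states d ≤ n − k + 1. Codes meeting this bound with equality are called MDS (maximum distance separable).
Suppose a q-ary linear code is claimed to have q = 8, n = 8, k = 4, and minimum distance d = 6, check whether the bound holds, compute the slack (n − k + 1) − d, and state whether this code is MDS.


Singleton RHS = n − k + 1 = 5, slack = -1, bound violated (no such code; not MDS).

Singleton bound: d ≤ n − k + 1.
Here n = 8, k = 4, so n − k + 1 = 5.
Given d = 6, check d ≤ 5: NO.
Slack = (n − k + 1) − d = -1.
The slack is negative: d = 6 exceeds n − k + 1 = 5 by 1, so the Singleton bound is violated and no linear [8, 4, 6]_8 code can exist. In particular it is not MDS (MDS requires d = n − k + 1 exactly).
Description: the claimed parameters are [8, 4, 6]_8; such a code would be impossible (violates the Singleton bound).


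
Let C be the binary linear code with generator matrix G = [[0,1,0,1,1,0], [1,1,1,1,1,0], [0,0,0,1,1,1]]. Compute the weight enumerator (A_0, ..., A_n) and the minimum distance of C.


Weight distribution: A_0 = 1, A_2 = 2, A_3 = 2, A_4 = 1, A_5 = 2. Minimum distance d = 2.

Enumerate all 2^3 = 8 messages m ∈ F_2^3.
For each, compute codeword c = mG in F_2^6, then tally its weight.
  m = 000 → c = 000000, weight = 0.
  m = 100 → c = 010110, weight = 3.
  m = 010 → c = 111110, weight = 5.
  m = 110 → c = 101000, weight = 2.
  m = 001 → c = 000111, weight = 3.
  m = 101 → c = 010001, weight = 2.
  m = 011 → c = 111001, weight = 4.
  m = 111 → c = 101111, weight = 5.
Tally weights:
  weight 0: 1 codewords.
  weight 2: 2 codewords.
  weight 3: 2 codewords.
  weight 4: 1 codewords.
  weight 5: 2 codewords.
Minimum distance d = smallest w > 0 with A_w > 0 = 2.
Sanity: Σ A_w = 8 = 2^3 = 8 ✓.


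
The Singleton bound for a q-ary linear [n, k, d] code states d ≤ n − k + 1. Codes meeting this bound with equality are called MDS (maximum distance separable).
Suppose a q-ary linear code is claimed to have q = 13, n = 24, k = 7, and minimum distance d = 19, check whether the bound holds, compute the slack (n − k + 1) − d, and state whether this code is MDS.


Singleton RHS = n − k + 1 = 18, slack = -1, bound violated (no such code; not MDS).

Singleton bound: d ≤ n − k + 1.
Here n = 24, k = 7, so n − k + 1 = 18.
Given d = 19, check d ≤ 18: NO.
Slack = (n − k + 1) − d = -1.
The slack is negative: d = 19 exceeds n − k + 1 = 18 by 1, so the Singleton bound is violated and no linear [24, 7, 19]_13 code can exist. In particular it is not MDS (MDS requires d = n − k + 1 exactly).
Description: the claimed parameters are [24, 7, 19]_13; such a code would be impossible (violates the Singleton bound).


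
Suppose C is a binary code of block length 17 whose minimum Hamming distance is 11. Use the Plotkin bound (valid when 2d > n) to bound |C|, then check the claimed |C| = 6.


Plotkin bound M ≤ 4; given |C| = 6 > bound (violated).

Check applicability: 2d = 22, n = 17.
2d − n = 5 > 0, so Plotkin applies.
Compute d/(2d−n) = 11/5 ≈ 2.2000.
⌊d/(2d−n)⌋ = 2.
Plotkin bound: M ≤ 2·2 = 4.
Given |C| = 6, check: VIOLATED.
This |C| is above the Plotkin bound, so no binary code with n = 17, d = 11 and 6 codewords exists.


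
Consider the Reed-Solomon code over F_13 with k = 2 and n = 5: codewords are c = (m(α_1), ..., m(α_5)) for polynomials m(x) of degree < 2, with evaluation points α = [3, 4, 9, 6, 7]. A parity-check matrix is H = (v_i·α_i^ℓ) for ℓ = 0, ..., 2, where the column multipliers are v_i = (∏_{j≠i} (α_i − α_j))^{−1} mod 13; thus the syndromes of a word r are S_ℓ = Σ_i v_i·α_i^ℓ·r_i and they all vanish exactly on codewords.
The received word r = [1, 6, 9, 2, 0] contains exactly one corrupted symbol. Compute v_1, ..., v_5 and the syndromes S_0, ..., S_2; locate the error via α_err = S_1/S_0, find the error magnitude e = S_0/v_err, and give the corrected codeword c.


S = (12, 10, 4), error at position 1, error magnitude e = 6, c = [8, 6, 9, 2, 0].

Step 1: column multipliers v_i = (∏_{j≠i}(α_i − α_j))^{−1} mod 13.
  i = 1 (α = 3): (3−4)(3−9)(3−6)(3−7) = (−1)·(−6)·(−3)·(−4) = 72 ≡ 7, so v_1 = 7^{−1} = 2 (mod 13).
  i = 2 (α = 4): (4−3)(4−9)(4−6)(4−7) = 1·(−5)·(−2)·(−3) = −30 ≡ 9, so v_2 = 9^{−1} = 3 (mod 13).
  i = 3 (α = 9): (9−3)(9−4)(9−6)(9−7) = 6·5·3·2 = 180 ≡ 11, so v_3 = 11^{−1} = 6 (mod 13).
  i = 4 (α = 6): (6−3)(6−4)(6−9)(6−7) = 3·2·(−3)·(−1) = 18 ≡ 5, so v_4 = 5^{−1} = 8 (mod 13).
  i = 5 (α = 7): (7−3)(7−4)(7−9)(7−6) = 4·3·(−2)·1 = −24 ≡ 2, so v_5 = 2^{−1} = 7 (mod 13).
  v = [2, 3, 6, 8, 7].
Step 2: syndromes of r = [1, 6, 9, 2, 0] (all sums mod 13).
  S_0 = Σ v_i r_i = 2·1 + 3·6 + 6·9 + 8·2 + 7·0 = 90 ≡ 12.
  S_1 = Σ v_i α_i r_i = 2·3·1 + 3·4·6 + 6·9·9 + 8·6·2 + 7·7·0 = 660 ≡ 10.
  α_i^2 mod 13 = [9, 3, 3, 10, 10].
  S_2 = Σ v_i α_i^2 r_i = 2·9·1 + 3·3·6 + 6·3·9 + 8·10·2 + 7·10·0 = 394 ≡ 4.
  S = (12, 10, 4) ≠ 0, so r is not a codeword (an error is present).
Step 3: locate the error. For a single error e at position i, S_ℓ = v_i·e·α_i^ℓ, so α_err = S_1/S_0.
  S_0^{−1} = 12^{−1} = 12 (mod 13), so α_err = 10·12 = 120 ≡ 3 = α_1. Error position i = 1.
  Consistency check: S_2/S_1 = 4·4 = 16 ≡ 3 = α_err ✓ (single-error assumption holds).
Step 4: error magnitude e = S_0/v_1 = S_0·∏_{j≠1}(α_1 − α_j) = 12·7 = 84 ≡ 6 (mod 13).
Step 5: correct position 1: c_1 = r_1 − e = 1 − 6 ≡ 8 (mod 13). Hence c = [8, 6, 9, 2, 0].
  Check: interpolating c through the α_i gives m(x) = 1 + 11·x (degree < 2) with m(α_i) = c_i for every i, so c is indeed a codeword.


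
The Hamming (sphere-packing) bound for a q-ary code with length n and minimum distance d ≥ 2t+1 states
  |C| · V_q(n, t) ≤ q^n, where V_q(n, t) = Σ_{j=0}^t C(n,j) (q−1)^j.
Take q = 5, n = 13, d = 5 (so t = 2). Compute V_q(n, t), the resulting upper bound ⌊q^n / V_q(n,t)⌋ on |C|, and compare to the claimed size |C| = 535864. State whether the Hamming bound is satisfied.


V_q(n, t) = 1301, q^n = 1220703125, Hamming bound = 938280, |C| = 535864 ≤ bound (satisfied).

Step 1: Compute V_q(n, t) = Σ_{j=0}^2 C(n, j) (q−1)^j.
  j = 0: C(13,0)·(4)^0 = 1·1 = 1.
  j = 1: C(13,1)·(4)^1 = 13·4 = 52.
  j = 2: C(13,2)·(4)^2 = 78·16 = 1248.
  V_q(n, t) = 1 + 52 + 1248 = 1301.
Step 2: q^n = 5^13 = 1220703125.
Step 3: Hamming bound ⌊q^n / V_q(n,t)⌋ = ⌊1220703125/1301⌋ = 938280.
Step 4: Compare |C| = 535864 to 938280: satisfied.
The claimed |C| lies below the Hamming bound.
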